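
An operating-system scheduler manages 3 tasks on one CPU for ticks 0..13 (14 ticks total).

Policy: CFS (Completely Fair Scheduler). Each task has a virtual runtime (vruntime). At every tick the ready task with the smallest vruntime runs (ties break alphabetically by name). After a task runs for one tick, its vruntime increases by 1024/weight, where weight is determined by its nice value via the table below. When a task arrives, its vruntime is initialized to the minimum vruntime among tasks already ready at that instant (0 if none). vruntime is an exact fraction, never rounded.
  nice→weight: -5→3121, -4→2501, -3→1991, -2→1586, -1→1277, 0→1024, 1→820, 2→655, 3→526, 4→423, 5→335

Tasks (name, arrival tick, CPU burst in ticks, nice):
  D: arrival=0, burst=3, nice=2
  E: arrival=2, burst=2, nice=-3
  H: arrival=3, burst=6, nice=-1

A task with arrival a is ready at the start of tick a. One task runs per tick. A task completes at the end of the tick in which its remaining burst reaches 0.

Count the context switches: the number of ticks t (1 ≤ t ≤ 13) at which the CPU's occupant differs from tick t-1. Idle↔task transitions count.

t=0: vr[D=0] → run D
t=1: vr[D=1024/655] → run D
t=2: vr[D=2048/655 E=2048/655] → run D
t=3: vr[E=2048/655 H=2048/655] → run E
t=4: vr[E=4748288/1304105 H=2048/655] → run H
t=5: vr[E=4748288/1304105 H=3286016/836435] → run E
t=6: vr[H=3286016/836435] → run H
t=7: vr[H=3956736/836435] → run H
t=8: vr[H=4627456/836435] → run H
t=9: vr[H=5298176/836435] → run H
t=10: vr[H=5968896/836435] → run H
t=11: (idle)
t=12: (idle)
t=13: (idle)

context switches = 5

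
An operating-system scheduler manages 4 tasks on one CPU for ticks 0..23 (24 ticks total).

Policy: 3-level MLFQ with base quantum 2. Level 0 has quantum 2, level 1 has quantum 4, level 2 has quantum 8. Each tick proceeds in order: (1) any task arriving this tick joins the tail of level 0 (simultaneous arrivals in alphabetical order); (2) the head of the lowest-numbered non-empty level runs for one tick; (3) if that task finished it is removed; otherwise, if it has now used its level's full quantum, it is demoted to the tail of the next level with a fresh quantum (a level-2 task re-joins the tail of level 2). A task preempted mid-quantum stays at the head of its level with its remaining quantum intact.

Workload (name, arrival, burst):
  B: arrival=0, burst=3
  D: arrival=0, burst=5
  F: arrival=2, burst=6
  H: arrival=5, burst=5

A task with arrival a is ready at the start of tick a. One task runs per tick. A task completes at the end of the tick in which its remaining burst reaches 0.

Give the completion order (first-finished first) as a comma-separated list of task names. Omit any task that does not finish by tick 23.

t=0: L0/L1/L2 = BD/-/- → run B
t=1: L0/L1/L2 = BD/-/- → run B
t=2: L0/L1/L2 = DF/B/- → run D
t=3: L0/L1/L2 = DF/B/- → run D
t=4: L0/L1/L2 = F/BD/- → run F
t=5: L0/L1/L2 = FH/BD/- → run F
t=6: L0/L1/L2 = H/BDF/- → run H
t=7: L0/L1/L2 = H/BDF/- → run H
t=8: L0/L1/L2 = -/BDFH/- → run B
t=9: L0/L1/L2 = -/DFH/- → run D
t=10: L0/L1/L2 = -/DFH/- → run D
t=11: L0/L1/L2 = -/DFH/- → run D
t=12: L0/L1/L2 = -/FH/- → run F
t=13: L0/L1/L2 = -/FH/- → run F
t=14: L0/L1/L2 = -/FH/- → run F
t=15: L0/L1/L2 = -/FH/- → run F
t=16: L0/L1/L2 = -/H/- → run H
t=17: L0/L1/L2 = -/H/- → run H
t=18: L0/L1/L2 = -/H/- → run H
t=19: (idle)
t=20: (idle)
t=21: (idle)
t=22: (idle)
t=23: (idle)

completion order = B, D, F, H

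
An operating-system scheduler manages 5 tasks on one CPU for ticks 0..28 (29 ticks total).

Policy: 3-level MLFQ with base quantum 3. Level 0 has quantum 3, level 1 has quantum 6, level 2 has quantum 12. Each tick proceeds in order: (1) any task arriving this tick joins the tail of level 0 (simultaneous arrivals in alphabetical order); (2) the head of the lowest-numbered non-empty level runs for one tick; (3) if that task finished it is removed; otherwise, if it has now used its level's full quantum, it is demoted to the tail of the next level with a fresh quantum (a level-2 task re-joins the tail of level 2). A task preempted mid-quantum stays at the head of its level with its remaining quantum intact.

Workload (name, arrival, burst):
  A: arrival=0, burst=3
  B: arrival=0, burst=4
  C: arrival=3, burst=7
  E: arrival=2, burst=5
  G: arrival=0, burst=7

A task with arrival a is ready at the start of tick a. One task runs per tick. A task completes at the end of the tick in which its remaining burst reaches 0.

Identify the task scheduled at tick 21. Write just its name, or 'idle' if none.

t=0: L0/L1/L2 = ABG/-/- → run A
t=1: L0/L1/L2 = ABG/-/- → run A
t=2: L0/L1/L2 = ABGE/-/- → run A
t=3: L0/L1/L2 = BGEC/-/- → run B
t=4: L0/L1/L2 = BGEC/-/- → run B
t=5: L0/L1/L2 = BGEC/-/- → run B
t=6: L0/L1/L2 = GEC/B/- → run G
t=7: L0/L1/L2 = GEC/B/- → run G
t=8: L0/L1/L2 = GEC/B/- → run G
t=9: L0/L1/L2 = EC/BG/- → run E
t=10: L0/L1/L2 = EC/BG/- → run E
t=11: L0/L1/L2 = EC/BG/- → run E
t=12: L0/L1/L2 = C/BGE/- → run C
t=13: L0/L1/L2 = C/BGE/- → run C
t=14: L0/L1/L2 = C/BGE/- → run C
t=15: L0/L1/L2 = -/BGEC/- → run B
t=16: L0/L1/L2 = -/GEC/- → run G
t=17: L0/L1/L2 = -/GEC/- → run G
t=18: L0/L1/L2 = -/GEC/- → run G
t=19: L0/L1/L2 = -/GEC/- → run G
t=20: L0/L1/L2 = -/EC/- → run E
t=21: L0/L1/L2 = -/EC/- → run E
t=22: L0/L1/L2 = -/C/- → run C
t=23: L0/L1/L2 = -/C/- → run C
t=24: L0/L1/L2 = -/C/- → run C
t=25: L0/L1/L2 = -/C/- → run C
t=26: (idle)
t=27: (idle)
t=28: (idle)

running at tick 21 = E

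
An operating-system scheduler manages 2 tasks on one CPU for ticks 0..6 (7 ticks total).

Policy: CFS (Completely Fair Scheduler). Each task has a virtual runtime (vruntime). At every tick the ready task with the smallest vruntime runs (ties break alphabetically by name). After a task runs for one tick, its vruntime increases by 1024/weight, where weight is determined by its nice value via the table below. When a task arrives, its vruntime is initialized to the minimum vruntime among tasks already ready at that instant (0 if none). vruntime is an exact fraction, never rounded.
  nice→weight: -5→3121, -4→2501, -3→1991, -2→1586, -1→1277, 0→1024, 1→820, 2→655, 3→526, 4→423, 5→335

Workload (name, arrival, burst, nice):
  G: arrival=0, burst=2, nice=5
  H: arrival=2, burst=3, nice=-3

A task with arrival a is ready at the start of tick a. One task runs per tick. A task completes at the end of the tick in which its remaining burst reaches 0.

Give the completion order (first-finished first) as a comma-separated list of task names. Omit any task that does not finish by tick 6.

completion order = G, H

t=0: vr[G=0] → run G
t=1: vr[G=1024/335] → run G
t=2: vr[H=0] → run H
t=3: vr[H=1024/1991] → run H
t=4: vr[H=2048/1991] → run H
t=5: (idle)
t=6: (idle)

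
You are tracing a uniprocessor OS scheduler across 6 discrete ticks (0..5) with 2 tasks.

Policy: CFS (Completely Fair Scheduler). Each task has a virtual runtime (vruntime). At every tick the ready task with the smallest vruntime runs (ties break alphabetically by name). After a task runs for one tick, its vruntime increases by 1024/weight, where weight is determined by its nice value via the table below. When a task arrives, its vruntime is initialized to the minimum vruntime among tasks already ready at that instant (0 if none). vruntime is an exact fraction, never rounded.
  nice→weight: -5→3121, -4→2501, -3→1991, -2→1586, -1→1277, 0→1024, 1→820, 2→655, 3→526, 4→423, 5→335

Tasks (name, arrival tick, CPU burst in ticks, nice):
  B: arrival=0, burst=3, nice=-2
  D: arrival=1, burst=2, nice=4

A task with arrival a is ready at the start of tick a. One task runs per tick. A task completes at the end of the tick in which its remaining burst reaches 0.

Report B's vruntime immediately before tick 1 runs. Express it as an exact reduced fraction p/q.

vruntime(B, start of tick 1) = 512/793

t=0: vr[B=0] → run B
t=1: vr[B=512/793 D=512/793] → run B
t=2: vr[B=1024/793 D=512/793] → run D
t=3: vr[B=1024/793 D=1028608/335439] → run B
t=4: vr[D=1028608/335439] → run D
t=5: (idle)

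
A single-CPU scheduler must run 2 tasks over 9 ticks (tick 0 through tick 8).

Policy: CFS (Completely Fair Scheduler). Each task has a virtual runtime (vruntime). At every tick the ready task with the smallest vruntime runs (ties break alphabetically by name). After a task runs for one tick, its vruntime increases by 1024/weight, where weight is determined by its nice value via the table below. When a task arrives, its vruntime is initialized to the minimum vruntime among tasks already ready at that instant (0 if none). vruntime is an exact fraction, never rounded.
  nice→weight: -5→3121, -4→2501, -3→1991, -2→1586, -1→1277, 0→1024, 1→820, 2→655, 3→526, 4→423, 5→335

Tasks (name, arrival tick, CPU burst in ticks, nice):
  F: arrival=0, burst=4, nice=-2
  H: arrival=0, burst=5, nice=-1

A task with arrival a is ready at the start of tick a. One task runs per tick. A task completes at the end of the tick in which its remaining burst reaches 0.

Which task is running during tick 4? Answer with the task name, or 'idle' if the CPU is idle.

t=0: vr[F=0 H=0] → run F
t=1: vr[F=512/793 H=0] → run H
t=2: vr[F=512/793 H=1024/1277] → run F
t=3: vr[F=1024/793 H=1024/1277] → run H
t=4: vr[F=1024/793 H=2048/1277] → run F
t=5: vr[F=1536/793 H=2048/1277] → run H
t=6: vr[F=1536/793 H=3072/1277] → run F
t=7: vr[H=3072/1277] → run H
t=8: vr[H=4096/1277] → run H

running at tick 4 = F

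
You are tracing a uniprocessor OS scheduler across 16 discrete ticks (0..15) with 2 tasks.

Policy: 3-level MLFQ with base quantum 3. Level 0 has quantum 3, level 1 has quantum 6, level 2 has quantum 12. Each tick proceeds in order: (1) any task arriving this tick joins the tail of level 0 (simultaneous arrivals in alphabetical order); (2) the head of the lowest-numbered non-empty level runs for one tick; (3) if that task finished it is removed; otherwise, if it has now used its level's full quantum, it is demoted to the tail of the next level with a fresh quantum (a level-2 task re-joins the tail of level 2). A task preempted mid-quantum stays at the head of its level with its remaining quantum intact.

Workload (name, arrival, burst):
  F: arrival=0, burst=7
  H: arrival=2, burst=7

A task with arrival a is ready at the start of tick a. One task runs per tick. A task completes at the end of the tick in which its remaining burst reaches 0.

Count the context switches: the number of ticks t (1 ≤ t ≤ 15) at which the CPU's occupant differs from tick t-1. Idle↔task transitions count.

context switches = 4

t=0: L0/L1/L2 = F/-/- → run F
t=1: L0/L1/L2 = F/-/- → run F
t=2: L0/L1/L2 = FH/-/- → run F
t=3: L0/L1/L2 = H/F/- → run H
t=4: L0/L1/L2 = H/F/- → run H
t=5: L0/L1/L2 = H/F/- → run H
t=6: L0/L1/L2 = -/FH/- → run F
t=7: L0/L1/L2 = -/FH/- → run F
t=8: L0/L1/L2 = -/FH/- → run F
t=9: L0/L1/L2 = -/FH/- → run F
t=10: L0/L1/L2 = -/H/- → run H
t=11: L0/L1/L2 = -/H/- → run H
t=12: L0/L1/L2 = -/H/- → run H
t=13: L0/L1/L2 = -/H/- → run H
t=14: (idle)
t=15: (idle)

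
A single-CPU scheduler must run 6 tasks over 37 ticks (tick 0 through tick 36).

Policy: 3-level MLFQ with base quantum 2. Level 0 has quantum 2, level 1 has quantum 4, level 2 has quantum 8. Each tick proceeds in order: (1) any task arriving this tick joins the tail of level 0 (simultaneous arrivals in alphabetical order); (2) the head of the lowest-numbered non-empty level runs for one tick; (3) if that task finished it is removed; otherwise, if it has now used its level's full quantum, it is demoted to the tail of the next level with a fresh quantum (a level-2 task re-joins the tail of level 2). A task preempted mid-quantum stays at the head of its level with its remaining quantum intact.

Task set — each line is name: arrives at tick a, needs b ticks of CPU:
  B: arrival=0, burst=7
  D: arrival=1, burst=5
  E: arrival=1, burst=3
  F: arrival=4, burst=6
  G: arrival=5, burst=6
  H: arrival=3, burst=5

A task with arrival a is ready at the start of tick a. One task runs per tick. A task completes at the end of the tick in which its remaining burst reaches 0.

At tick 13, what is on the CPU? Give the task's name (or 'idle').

running at tick 13 = B

t=0: L0/L1/L2 = B/-/- → run B
t=1: L0/L1/L2 = BDE/-/- → run B
t=2: L0/L1/L2 = DE/B/- → run D
t=3: L0/L1/L2 = DEH/B/- → run D
t=4: L0/L1/L2 = EHF/BD/- → run E
t=5: L0/L1/L2 = EHFG/BD/- → run E
t=6: L0/L1/L2 = HFG/BDE/- → run H
t=7: L0/L1/L2 = HFG/BDE/- → run H
t=8: L0/L1/L2 = FG/BDEH/- → run F
t=9: L0/L1/L2 = FG/BDEH/- → run F
t=10: L0/L1/L2 = G/BDEHF/- → run G
t=11: L0/L1/L2 = G/BDEHF/- → run G
t=12: L0/L1/L2 = -/BDEHFG/- → run B
t=13: L0/L1/L2 = -/BDEHFG/- → run B
t=14: L0/L1/L2 = -/BDEHFG/- → run B
t=15: L0/L1/L2 = -/BDEHFG/- → run B
t=16: L0/L1/L2 = -/DEHFG/B → run D
t=17: L0/L1/L2 = -/DEHFG/B → run D
t=18: L0/L1/L2 = -/DEHFG/B → run D
t=19: L0/L1/L2 = -/EHFG/B → run E
t=20: L0/L1/L2 = -/HFG/B → run H
t=21: L0/L1/L2 = -/HFG/B → run H
t=22: L0/L1/L2 = -/HFG/B → run H
t=23: L0/L1/L2 = -/FG/B → run F
t=24: L0/L1/L2 = -/FG/B → run F
t=25: L0/L1/L2 = -/FG/B → run F
t=26: L0/L1/L2 = -/FG/B → run F
t=27: L0/L1/L2 = -/G/B → run G
t=28: L0/L1/L2 = -/G/B → run G
t=29: L0/L1/L2 = -/G/B → run G
t=30: L0/L1/L2 = -/G/B → run G
t=31: L0/L1/L2 = -/-/B → run B
t=32: (idle)
t=33: (idle)
t=34: (idle)
t=35: (idle)
t=36: (idle)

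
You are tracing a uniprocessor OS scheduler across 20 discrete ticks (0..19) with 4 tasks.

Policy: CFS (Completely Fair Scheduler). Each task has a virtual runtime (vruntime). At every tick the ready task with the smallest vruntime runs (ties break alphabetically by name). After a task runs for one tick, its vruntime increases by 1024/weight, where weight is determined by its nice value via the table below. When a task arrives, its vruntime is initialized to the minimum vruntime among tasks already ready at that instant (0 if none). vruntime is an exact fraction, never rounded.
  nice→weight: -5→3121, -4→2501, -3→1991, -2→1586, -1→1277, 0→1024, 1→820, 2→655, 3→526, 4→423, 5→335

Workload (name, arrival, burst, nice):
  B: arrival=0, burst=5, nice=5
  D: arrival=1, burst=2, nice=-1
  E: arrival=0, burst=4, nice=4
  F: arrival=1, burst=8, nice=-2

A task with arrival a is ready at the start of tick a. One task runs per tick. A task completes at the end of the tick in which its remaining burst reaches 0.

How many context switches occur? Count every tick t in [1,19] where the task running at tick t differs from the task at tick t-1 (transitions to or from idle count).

t=0: vr[B=0 E=0] → run B
t=1: vr[B=1024/335 D=0 E=0 F=0] → run D
t=2: vr[B=1024/335 D=1024/1277 E=0 F=0] → run E
t=3: vr[B=1024/335 D=1024/1277 E=1024/423 F=0] → run F
t=4: vr[B=1024/335 D=1024/1277 E=1024/423 F=512/793] → run F
t=5: vr[B=1024/335 D=1024/1277 E=1024/423 F=1024/793] → run D
t=6: vr[B=1024/335 E=1024/423 F=1024/793] → run F
t=7: vr[B=1024/335 E=1024/423 F=1536/793] → run F
t=8: vr[B=1024/335 E=1024/423 F=2048/793] → run E
t=9: vr[B=1024/335 E=2048/423 F=2048/793] → run F
t=10: vr[B=1024/335 E=2048/423 F=2560/793] → run B
t=11: vr[B=2048/335 E=2048/423 F=2560/793] → run F
t=12: vr[B=2048/335 E=2048/423 F=3072/793] → run F
t=13: vr[B=2048/335 E=2048/423 F=3584/793] → run F
t=14: vr[B=2048/335 E=2048/423] → run E
t=15: vr[B=2048/335 E=1024/141] → run B
t=16: vr[B=3072/335 E=1024/141] → run E
t=17: vr[B=3072/335] → run B
t=18: vr[B=4096/335] → run B
t=19: (idle)

context switches = 14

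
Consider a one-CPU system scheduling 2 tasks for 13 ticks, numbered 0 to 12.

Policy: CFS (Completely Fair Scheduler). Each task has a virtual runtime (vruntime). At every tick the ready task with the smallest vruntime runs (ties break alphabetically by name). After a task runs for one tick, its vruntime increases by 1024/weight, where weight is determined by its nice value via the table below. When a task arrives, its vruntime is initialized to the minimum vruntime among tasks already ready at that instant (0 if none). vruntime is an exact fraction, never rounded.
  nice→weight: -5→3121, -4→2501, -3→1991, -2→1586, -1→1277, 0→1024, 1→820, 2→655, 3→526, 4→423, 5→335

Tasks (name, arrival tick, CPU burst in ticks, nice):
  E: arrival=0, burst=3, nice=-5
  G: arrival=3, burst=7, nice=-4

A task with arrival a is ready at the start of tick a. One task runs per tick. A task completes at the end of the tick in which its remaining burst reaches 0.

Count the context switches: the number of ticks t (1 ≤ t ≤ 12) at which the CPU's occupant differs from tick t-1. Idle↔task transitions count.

context switches = 2

t=0: vr[E=0] → run E
t=1: vr[E=1024/3121] → run E
t=2: vr[E=2048/3121] → run E
t=3: vr[G=0] → run G
t=4: vr[G=1024/2501] → run G
t=5: vr[G=2048/2501] → run G
t=6: vr[G=3072/2501] → run G
t=7: vr[G=4096/2501] → run G
t=8: vr[G=5120/2501] → run G
t=9: vr[G=6144/2501] → run G
t=10: (idle)
t=11: (idle)
t=12: (idle)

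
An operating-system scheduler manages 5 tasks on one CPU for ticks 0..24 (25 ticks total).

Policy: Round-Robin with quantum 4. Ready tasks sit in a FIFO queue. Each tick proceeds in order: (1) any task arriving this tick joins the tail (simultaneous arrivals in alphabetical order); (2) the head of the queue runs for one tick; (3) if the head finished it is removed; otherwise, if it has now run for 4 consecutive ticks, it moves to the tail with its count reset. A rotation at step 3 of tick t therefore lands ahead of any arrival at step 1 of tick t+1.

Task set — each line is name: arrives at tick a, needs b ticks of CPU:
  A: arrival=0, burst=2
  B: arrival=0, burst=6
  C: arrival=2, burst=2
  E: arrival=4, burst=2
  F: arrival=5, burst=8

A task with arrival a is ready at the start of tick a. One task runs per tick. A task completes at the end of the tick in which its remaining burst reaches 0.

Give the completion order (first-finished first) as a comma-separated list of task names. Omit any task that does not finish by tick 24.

completion order = A, C, E, B, F

t=0: queue=[A,B] q_used=0 → run A
t=1: queue=[A,B] q_used=1 → run A
t=2: queue=[B,C] q_used=0 → run B
t=3: queue=[B,C] q_used=1 → run B
t=4: queue=[B,C,E] q_used=2 → run B
t=5: queue=[B,C,E,F] q_used=3 → run B
t=6: queue=[C,E,F,B] q_used=0 → run C
t=7: queue=[C,E,F,B] q_used=1 → run C
t=8: queue=[E,F,B] q_used=0 → run E
t=9: queue=[E,F,B] q_used=1 → run E
t=10: queue=[F,B] q_used=0 → run F
t=11: queue=[F,B] q_used=1 → run F
t=12: queue=[F,B] q_used=2 → run F
t=13: queue=[F,B] q_used=3 → run F
t=14: queue=[B,F] q_used=0 → run B
t=15: queue=[B,F] q_used=1 → run B
t=16: queue=[F] q_used=0 → run F
t=17: queue=[F] q_used=1 → run F
t=18: queue=[F] q_used=2 → run F
t=19: queue=[F] q_used=3 → run F
t=20: (idle)
t=21: (idle)
t=22: (idle)
t=23: (idle)
t=24: (idle)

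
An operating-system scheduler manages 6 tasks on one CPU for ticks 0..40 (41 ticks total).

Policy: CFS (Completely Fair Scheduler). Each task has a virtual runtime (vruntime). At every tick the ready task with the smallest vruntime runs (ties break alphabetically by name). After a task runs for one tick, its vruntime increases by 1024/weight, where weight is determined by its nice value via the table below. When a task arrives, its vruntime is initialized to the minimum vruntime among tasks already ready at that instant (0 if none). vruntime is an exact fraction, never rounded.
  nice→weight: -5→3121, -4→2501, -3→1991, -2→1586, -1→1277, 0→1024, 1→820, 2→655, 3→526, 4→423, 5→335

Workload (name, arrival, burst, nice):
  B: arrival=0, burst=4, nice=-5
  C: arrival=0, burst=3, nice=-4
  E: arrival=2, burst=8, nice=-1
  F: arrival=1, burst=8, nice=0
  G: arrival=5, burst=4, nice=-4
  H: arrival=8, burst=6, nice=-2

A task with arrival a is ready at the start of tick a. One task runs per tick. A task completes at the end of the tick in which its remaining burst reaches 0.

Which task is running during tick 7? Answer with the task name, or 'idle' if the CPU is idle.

t=0: vr[B=0 C=0] → run B
t=1: vr[B=1024/3121 C=0 F=0] → run C
t=2: vr[B=1024/3121 C=1024/2501 E=0 F=0] → run E
t=3: vr[B=1024/3121 C=1024/2501 E=1024/1277 F=0] → run F
t=4: vr[B=1024/3121 C=1024/2501 E=1024/1277 F=1] → run B
t=5: vr[B=2048/3121 C=1024/2501 E=1024/1277 F=1 G=1024/2501] → run C
t=6: vr[B=2048/3121 C=2048/2501 E=1024/1277 F=1 G=1024/2501] → run G
t=7: vr[B=2048/3121 C=2048/2501 E=1024/1277 F=1 G=2048/2501] → run B
t=8: vr[B=3072/3121 C=2048/2501 E=1024/1277 F=1 G=2048/2501 H=1024/1277] → run E
t=9: vr[B=3072/3121 C=2048/2501 E=2048/1277 F=1 G=2048/2501 H=1024/1277] → run H
t=10: vr[B=3072/3121 C=2048/2501 E=2048/1277 F=1 G=2048/2501 H=1465856/1012661] → run C
t=11: vr[B=3072/3121 E=2048/1277 F=1 G=2048/2501 H=1465856/1012661] → run G
t=12: vr[B=3072/3121 E=2048/1277 F=1 G=3072/2501 H=1465856/1012661] → run B
t=13: vr[E=2048/1277 F=1 G=3072/2501 H=1465856/1012661] → run F
t=14: vr[E=2048/1277 F=2 G=3072/2501 H=1465856/1012661] → run G
t=15: vr[E=2048/1277 F=2 G=4096/2501 H=1465856/1012661] → run H
t=16: vr[E=2048/1277 F=2 G=4096/2501 H=2119680/1012661] → run E
t=17: vr[E=3072/1277 F=2 G=4096/2501 H=2119680/1012661] → run G
t=18: vr[E=3072/1277 F=2 H=2119680/1012661] → run F
t=19: vr[E=3072/1277 F=3 H=2119680/1012661] → run H
t=20: vr[E=3072/1277 F=3 H=2773504/1012661] → run E
t=21: vr[E=4096/1277 F=3 H=2773504/1012661] → run H
t=22: vr[E=4096/1277 F=3 H=3427328/1012661] → run F
t=23: vr[E=4096/1277 F=4 H=3427328/1012661] → run E
t=24: vr[E=5120/1277 F=4 H=3427328/1012661] → run H
t=25: vr[E=5120/1277 F=4 H=4081152/1012661] → run F
t=26: vr[E=5120/1277 F=5 H=4081152/1012661] → run E
t=27: vr[E=6144/1277 F=5 H=4081152/1012661] → run H
t=28: vr[E=6144/1277 F=5] → run E
t=29: vr[E=7168/1277 F=5] → run F
t=30: vr[E=7168/1277 F=6] → run E
t=31: vr[F=6] → run F
t=32: vr[F=7] → run F
t=33: (idle)
t=34: (idle)
t=35: (idle)
t=36: (idle)
t=37: (idle)
t=38: (idle)
t=39: (idle)
t=40: (idle)

running at tick 7 = B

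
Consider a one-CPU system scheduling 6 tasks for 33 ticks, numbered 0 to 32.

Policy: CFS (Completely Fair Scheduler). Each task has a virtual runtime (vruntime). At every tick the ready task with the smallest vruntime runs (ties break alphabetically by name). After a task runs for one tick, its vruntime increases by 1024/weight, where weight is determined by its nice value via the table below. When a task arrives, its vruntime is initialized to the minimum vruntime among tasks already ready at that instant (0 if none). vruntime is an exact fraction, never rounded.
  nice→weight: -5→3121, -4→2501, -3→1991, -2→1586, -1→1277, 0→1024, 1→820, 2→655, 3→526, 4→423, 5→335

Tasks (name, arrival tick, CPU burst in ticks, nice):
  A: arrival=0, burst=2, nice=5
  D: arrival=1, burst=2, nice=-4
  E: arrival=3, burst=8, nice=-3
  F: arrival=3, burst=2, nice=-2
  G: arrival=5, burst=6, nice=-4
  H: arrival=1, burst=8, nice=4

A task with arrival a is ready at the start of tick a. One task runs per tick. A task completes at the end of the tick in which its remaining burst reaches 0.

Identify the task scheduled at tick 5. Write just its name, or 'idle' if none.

t=0: vr[A=0] → run A
t=1: vr[A=1024/335 D=1024/335 H=1024/335] → run A
t=2: vr[D=1024/335 H=1024/335] → run D
t=3: vr[D=2904064/837835 E=1024/335 F=1024/335 H=1024/335] → run E
t=4: vr[D=2904064/837835 E=2381824/666985 F=1024/335 H=1024/335] → run F
t=5: vr[D=2904064/837835 E=2381824/666985 F=983552/265655 G=1024/335 H=1024/335] → run G
t=6: vr[D=2904064/837835 E=2381824/666985 F=983552/265655 G=2904064/837835 H=1024/335] → run H
t=7: vr[D=2904064/837835 E=2381824/666985 F=983552/265655 G=2904064/837835 H=776192/141705] → run D
t=8: vr[E=2381824/666985 F=983552/265655 G=2904064/837835 H=776192/141705] → run G
t=9: vr[E=2381824/666985 F=983552/265655 G=3247104/837835 H=776192/141705] → run E
t=10: vr[E=2724864/666985 F=983552/265655 G=3247104/837835 H=776192/141705] → run F
t=11: vr[E=2724864/666985 G=3247104/837835 H=776192/141705] → run G
t=12: vr[E=2724864/666985 G=3590144/837835 H=776192/141705] → run E
t=13: vr[E=3067904/666985 G=3590144/837835 H=776192/141705] → run G
t=14: vr[E=3067904/666985 G=3933184/837835 H=776192/141705] → run E
t=15: vr[E=3410944/666985 G=3933184/837835 H=776192/141705] → run G
t=16: vr[E=3410944/666985 G=4276224/837835 H=776192/141705] → run G
t=17: vr[E=3410944/666985 H=776192/141705] → run E
t=18: vr[E=3753984/666985 H=776192/141705] → run H
t=19: vr[E=3753984/666985 H=1119232/141705] → run E
t=20: vr[E=4097024/666985 H=1119232/141705] → run E
t=21: vr[E=4440064/666985 H=1119232/141705] → run E
t=22: vr[H=1119232/141705] → run H
t=23: vr[H=487424/47235] → run H
t=24: vr[H=1805312/141705] → run H
t=25: vr[H=2148352/141705] → run H
t=26: vr[H=830464/47235] → run H
t=27: vr[H=2834432/141705] → run H
t=28: (idle)
t=29: (idle)
t=30: (idle)
t=31: (idle)
t=32: (idle)

running at tick 5 = G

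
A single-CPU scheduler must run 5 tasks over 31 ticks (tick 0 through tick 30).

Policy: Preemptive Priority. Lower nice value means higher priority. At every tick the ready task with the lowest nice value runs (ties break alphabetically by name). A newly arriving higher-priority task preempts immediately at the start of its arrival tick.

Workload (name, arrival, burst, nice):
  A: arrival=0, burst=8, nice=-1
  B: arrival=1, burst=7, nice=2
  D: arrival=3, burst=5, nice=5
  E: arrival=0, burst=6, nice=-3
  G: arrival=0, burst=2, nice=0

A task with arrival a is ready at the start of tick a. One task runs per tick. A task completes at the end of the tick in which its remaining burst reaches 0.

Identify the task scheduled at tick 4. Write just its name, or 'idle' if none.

t=0: ready={A,E,G} → run E
t=1: ready={A,B,E,G} → run E
t=2: ready={A,B,E,G} → run E
t=3: ready={A,B,D,E,G} → run E
t=4: ready={A,B,D,E,G} → run E
t=5: ready={A,B,D,E,G} → run E
t=6: ready={A,B,D,G} → run A
t=7: ready={A,B,D,G} → run A
t=8: ready={A,B,D,G} → run A
t=9: ready={A,B,D,G} → run A
t=10: ready={A,B,D,G} → run A
t=11: ready={A,B,D,G} → run A
t=12: ready={A,B,D,G} → run A
t=13: ready={A,B,D,G} → run A
t=14: ready={B,D,G} → run G
t=15: ready={B,D,G} → run G
t=16: ready={B,D} → run B
t=17: ready={B,D} → run B
t=18: ready={B,D} → run B
t=19: ready={B,D} → run B
t=20: ready={B,D} → run B
t=21: ready={B,D} → run B
t=22: ready={B,D} → run B
t=23: ready={D} → run D
t=24: ready={D} → run D
t=25: ready={D} → run D
t=26: ready={D} → run D
t=27: ready={D} → run D
t=28: (idle)
t=29: (idle)
t=30: (idle)

running at tick 4 = E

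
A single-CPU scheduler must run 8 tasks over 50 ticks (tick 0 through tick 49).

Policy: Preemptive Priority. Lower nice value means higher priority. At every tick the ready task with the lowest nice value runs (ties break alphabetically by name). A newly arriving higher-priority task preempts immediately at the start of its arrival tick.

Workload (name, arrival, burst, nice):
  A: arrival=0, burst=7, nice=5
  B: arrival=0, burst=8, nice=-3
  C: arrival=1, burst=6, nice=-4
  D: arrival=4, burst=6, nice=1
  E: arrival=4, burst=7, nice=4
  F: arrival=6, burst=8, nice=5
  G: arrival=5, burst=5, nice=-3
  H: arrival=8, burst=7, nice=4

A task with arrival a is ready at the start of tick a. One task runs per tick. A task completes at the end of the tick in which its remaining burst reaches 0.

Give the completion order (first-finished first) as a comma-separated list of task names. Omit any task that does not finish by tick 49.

completion order = C, B, G, D, E, H, A

t=0: ready={A,B} → run B
t=1: ready={A,B,C} → run C
t=2: ready={A,B,C} → run C
t=3: ready={A,B,C} → run C
t=4: ready={A,B,C,D,E} → run C
t=5: ready={A,B,C,D,E,G} → run C
t=6: ready={A,B,C,D,E,F,G} → run C
t=7: ready={A,B,D,E,F,G} → run B
t=8: ready={A,B,D,E,F,G,H} → run B
t=9: ready={A,B,D,E,F,G,H} → run B
t=10: ready={A,B,D,E,F,G,H} → run B
t=11: ready={A,B,D,E,F,G,H} → run B
t=12: ready={A,B,D,E,F,G,H} → run B
t=13: ready={A,B,D,E,F,G,H} → run B
t=14: ready={A,D,E,F,G,H} → run G
t=15: ready={A,D,E,F,G,H} → run G
t=16: ready={A,D,E,F,G,H} → run G
t=17: ready={A,D,E,F,G,H} → run G
t=18: ready={A,D,E,F,G,H} → run G
t=19: ready={A,D,E,F,H} → run D
t=20: ready={A,D,E,F,H} → run D
t=21: ready={A,D,E,F,H} → run D
t=22: ready={A,D,E,F,H} → run D
t=23: ready={A,D,E,F,H} → run D
t=24: ready={A,D,E,F,H} → run D
t=25: ready={A,E,F,H} → run E
t=26: ready={A,E,F,H} → run E
t=27: ready={A,E,F,H} → run E
t=28: ready={A,E,F,H} → run E
t=29: ready={A,E,F,H} → run E
t=30: ready={A,E,F,H} → run E
t=31: ready={A,E,F,H} → run E
t=32: ready={A,F,H} → run H
t=33: ready={A,F,H} → run H
t=34: ready={A,F,H} → run H
t=35: ready={A,F,H} → run H
t=36: ready={A,F,H} → run H
t=37: ready={A,F,H} → run H
t=38: ready={A,F,H} → run H
t=39: ready={A,F} → run A
t=40: ready={A,F} → run A
t=41: ready={A,F} → run A
t=42: ready={A,F} → run A
t=43: ready={A,F} → run A
t=44: ready={A,F} → run A
t=45: ready={A,F} → run A
t=46: ready={F} → run F
t=47: ready={F} → run F
t=48: ready={F} → run F
t=49: ready={F} → run F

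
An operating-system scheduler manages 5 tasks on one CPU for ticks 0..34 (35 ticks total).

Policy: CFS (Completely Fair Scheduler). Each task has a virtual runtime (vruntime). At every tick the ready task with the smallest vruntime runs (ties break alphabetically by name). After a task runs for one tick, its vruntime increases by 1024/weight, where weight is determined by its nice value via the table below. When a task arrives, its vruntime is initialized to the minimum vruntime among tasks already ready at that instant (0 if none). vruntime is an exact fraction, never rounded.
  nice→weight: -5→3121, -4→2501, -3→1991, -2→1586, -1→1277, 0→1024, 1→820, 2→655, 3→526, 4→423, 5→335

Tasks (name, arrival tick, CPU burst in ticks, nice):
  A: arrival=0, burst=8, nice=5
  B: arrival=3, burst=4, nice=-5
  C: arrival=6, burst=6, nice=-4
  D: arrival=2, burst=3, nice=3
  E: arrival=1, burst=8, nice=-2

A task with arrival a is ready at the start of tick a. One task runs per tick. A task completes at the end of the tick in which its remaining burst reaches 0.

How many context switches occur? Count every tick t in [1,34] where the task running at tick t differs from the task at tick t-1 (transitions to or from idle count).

context switches = 21

t=0: vr[A=0] → run A
t=1: vr[A=1024/335 E=1024/335] → run A
t=2: vr[A=2048/335 D=1024/335 E=1024/335] → run D
t=3: vr[A=2048/335 B=1024/335 D=440832/88105 E=1024/335] → run B
t=4: vr[A=2048/335 B=3538944/1045535 D=440832/88105 E=1024/335] → run E
t=5: vr[A=2048/335 B=3538944/1045535 D=440832/88105 E=983552/265655] → run B
t=6: vr[A=2048/335 B=3881984/1045535 C=983552/265655 D=440832/88105 E=983552/265655] → run C
t=7: vr[A=2048/335 B=3881984/1045535 C=44785152/10891855 D=440832/88105 E=983552/265655] → run E
t=8: vr[A=2048/335 B=3881984/1045535 C=44785152/10891855 D=440832/88105 E=1155072/265655] → run B
t=9: vr[A=2048/335 B=4225024/1045535 C=44785152/10891855 D=440832/88105 E=1155072/265655] → run B
t=10: vr[A=2048/335 C=44785152/10891855 D=440832/88105 E=1155072/265655] → run C
t=11: vr[A=2048/335 C=49244672/10891855 D=440832/88105 E=1155072/265655] → run E
t=12: vr[A=2048/335 C=49244672/10891855 D=440832/88105 E=1326592/265655] → run C
t=13: vr[A=2048/335 C=53704192/10891855 D=440832/88105 E=1326592/265655] → run C
t=14: vr[A=2048/335 C=58163712/10891855 D=440832/88105 E=1326592/265655] → run E
t=15: vr[A=2048/335 C=58163712/10891855 D=440832/88105 E=1498112/265655] → run D
t=16: vr[A=2048/335 C=58163712/10891855 D=612352/88105 E=1498112/265655] → run C
t=17: vr[A=2048/335 C=62623232/10891855 D=612352/88105 E=1498112/265655] → run E
t=18: vr[A=2048/335 C=62623232/10891855 D=612352/88105 E=1669632/265655] → run C
t=19: vr[A=2048/335 D=612352/88105 E=1669632/265655] → run A
t=20: vr[A=3072/335 D=612352/88105 E=1669632/265655] → run E
t=21: vr[A=3072/335 D=612352/88105 E=1841152/265655] → run E
t=22: vr[A=3072/335 D=612352/88105 E=2012672/265655] → run D
t=23: vr[A=3072/335 E=2012672/265655] → run E
t=24: vr[A=3072/335] → run A
t=25: vr[A=4096/335] → run A
t=26: vr[A=1024/67] → run A
t=27: vr[A=6144/335] → run A
t=28: vr[A=7168/335] → run A
t=29: (idle)
t=30: (idle)
t=31: (idle)
t=32: (idle)
t=33: (idle)
t=34: (idle)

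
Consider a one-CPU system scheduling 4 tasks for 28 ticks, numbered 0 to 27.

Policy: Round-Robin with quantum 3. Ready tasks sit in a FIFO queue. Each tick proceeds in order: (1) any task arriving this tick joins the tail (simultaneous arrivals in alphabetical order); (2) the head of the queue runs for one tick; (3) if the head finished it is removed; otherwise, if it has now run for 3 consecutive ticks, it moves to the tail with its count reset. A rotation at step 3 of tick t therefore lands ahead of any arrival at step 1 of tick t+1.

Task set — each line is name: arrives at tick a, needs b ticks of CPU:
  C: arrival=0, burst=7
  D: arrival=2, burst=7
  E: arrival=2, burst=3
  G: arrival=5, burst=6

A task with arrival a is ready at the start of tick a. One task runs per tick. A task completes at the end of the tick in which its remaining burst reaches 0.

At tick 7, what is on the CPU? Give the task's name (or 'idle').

t=0: queue=[C] q_used=0 → run C
t=1: queue=[C] q_used=1 → run C
t=2: queue=[C,D,E] q_used=2 → run C
t=3: queue=[D,E,C] q_used=0 → run D
t=4: queue=[D,E,C] q_used=1 → run D
t=5: queue=[D,E,C,G] q_used=2 → run D
t=6: queue=[E,C,G,D] q_used=0 → run E
t=7: queue=[E,C,G,D] q_used=1 → run E
t=8: queue=[E,C,G,D] q_used=2 → run E
t=9: queue=[C,G,D] q_used=0 → run C
t=10: queue=[C,G,D] q_used=1 → run C
t=11: queue=[C,G,D] q_used=2 → run C
t=12: queue=[G,D,C] q_used=0 → run G
t=13: queue=[G,D,C] q_used=1 → run G
t=14: queue=[G,D,C] q_used=2 → run G
t=15: queue=[D,C,G] q_used=0 → run D
t=16: queue=[D,C,G] q_used=1 → run D
t=17: queue=[D,C,G] q_used=2 → run D
t=18: queue=[C,G,D] q_used=0 → run C
t=19: queue=[G,D] q_used=0 → run G
t=20: queue=[G,D] q_used=1 → run G
t=21: queue=[G,D] q_used=2 → run G
t=22: queue=[D] q_used=0 → run D
t=23: (idle)
t=24: (idle)
t=25: (idle)
t=26: (idle)
t=27: (idle)

running at tick 7 = E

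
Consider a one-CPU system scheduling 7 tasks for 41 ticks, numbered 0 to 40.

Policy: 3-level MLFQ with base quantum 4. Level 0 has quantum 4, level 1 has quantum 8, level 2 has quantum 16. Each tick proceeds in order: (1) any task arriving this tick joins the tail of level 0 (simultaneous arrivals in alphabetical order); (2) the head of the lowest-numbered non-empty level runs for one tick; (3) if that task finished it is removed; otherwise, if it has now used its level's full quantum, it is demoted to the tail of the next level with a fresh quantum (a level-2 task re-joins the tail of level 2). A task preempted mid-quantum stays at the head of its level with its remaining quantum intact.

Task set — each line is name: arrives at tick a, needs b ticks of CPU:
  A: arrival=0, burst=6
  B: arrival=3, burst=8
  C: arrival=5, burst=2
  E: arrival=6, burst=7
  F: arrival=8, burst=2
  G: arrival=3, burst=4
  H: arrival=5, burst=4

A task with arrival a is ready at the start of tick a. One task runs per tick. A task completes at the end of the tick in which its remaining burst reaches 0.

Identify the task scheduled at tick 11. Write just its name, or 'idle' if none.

t=0: L0/L1/L2 = A/-/- → run A
t=1: L0/L1/L2 = A/-/- → run A
t=2: L0/L1/L2 = A/-/- → run A
t=3: L0/L1/L2 = ABG/-/- → run A
t=4: L0/L1/L2 = BG/A/- → run B
t=5: L0/L1/L2 = BGCH/A/- → run B
t=6: L0/L1/L2 = BGCHE/A/- → run B
t=7: L0/L1/L2 = BGCHE/A/- → run B
t=8: L0/L1/L2 = GCHEF/AB/- → run G
t=9: L0/L1/L2 = GCHEF/AB/- → run G
t=10: L0/L1/L2 = GCHEF/AB/- → run G
t=11: L0/L1/L2 = GCHEF/AB/- → run G
t=12: L0/L1/L2 = CHEF/AB/- → run C
t=13: L0/L1/L2 = CHEF/AB/- → run C
t=14: L0/L1/L2 = HEF/AB/- → run H
t=15: L0/L1/L2 = HEF/AB/- → run H
t=16: L0/L1/L2 = HEF/AB/- → run H
t=17: L0/L1/L2 = HEF/AB/- → run H
t=18: L0/L1/L2 = EF/AB/- → run E
t=19: L0/L1/L2 = EF/AB/- → run E
t=20: L0/L1/L2 = EF/AB/- → run E
t=21: L0/L1/L2 = EF/AB/- → run E
t=22: L0/L1/L2 = F/ABE/- → run F
t=23: L0/L1/L2 = F/ABE/- → run F
t=24: L0/L1/L2 = -/ABE/- → run A
t=25: L0/L1/L2 = -/ABE/- → run A
t=26: L0/L1/L2 = -/BE/- → run B
t=27: L0/L1/L2 = -/BE/- → run B
t=28: L0/L1/L2 = -/BE/- → run B
t=29: L0/L1/L2 = -/BE/- → run B
t=30: L0/L1/L2 = -/E/- → run E
t=31: L0/L1/L2 = -/E/- → run E
t=32: L0/L1/L2 = -/E/- → run E
t=33: (idle)
t=34: (idle)
t=35: (idle)
t=36: (idle)
t=37: (idle)
t=38: (idle)
t=39: (idle)
t=40: (idle)

running at tick 11 = G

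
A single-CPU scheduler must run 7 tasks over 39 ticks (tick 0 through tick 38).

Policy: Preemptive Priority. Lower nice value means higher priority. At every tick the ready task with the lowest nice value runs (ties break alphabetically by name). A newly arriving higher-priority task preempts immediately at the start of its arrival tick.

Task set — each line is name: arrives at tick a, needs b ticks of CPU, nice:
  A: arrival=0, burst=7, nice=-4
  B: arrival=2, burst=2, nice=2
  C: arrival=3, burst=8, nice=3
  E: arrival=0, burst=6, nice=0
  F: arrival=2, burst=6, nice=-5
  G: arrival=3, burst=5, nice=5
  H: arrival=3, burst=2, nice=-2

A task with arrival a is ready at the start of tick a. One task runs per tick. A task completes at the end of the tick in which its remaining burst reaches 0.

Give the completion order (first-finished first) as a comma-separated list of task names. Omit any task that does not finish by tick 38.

completion order = F, A, H, E, B, C, G

t=0: ready={A,E} → run A
t=1: ready={A,E} → run A
t=2: ready={A,B,E,F} → run F
t=3: ready={A,B,C,E,F,G,H} → run F
t=4: ready={A,B,C,E,F,G,H} → run F
t=5: ready={A,B,C,E,F,G,H} → run F
t=6: ready={A,B,C,E,F,G,H} → run F
t=7: ready={A,B,C,E,F,G,H} → run F
t=8: ready={A,B,C,E,G,H} → run A
t=9: ready={A,B,C,E,G,H} → run A
t=10: ready={A,B,C,E,G,H} → run A
t=11: ready={A,B,C,E,G,H} → run A
t=12: ready={A,B,C,E,G,H} → run A
t=13: ready={B,C,E,G,H} → run H
t=14: ready={B,C,E,G,H} → run H
t=15: ready={B,C,E,G} → run E
t=16: ready={B,C,E,G} → run E
t=17: ready={B,C,E,G} → run E
t=18: ready={B,C,E,G} → run E
t=19: ready={B,C,E,G} → run E
t=20: ready={B,C,E,G} → run E
t=21: ready={B,C,G} → run B
t=22: ready={B,C,G} → run B
t=23: ready={C,G} → run C
t=24: ready={C,G} → run C
t=25: ready={C,G} → run C
t=26: ready={C,G} → run C
t=27: ready={C,G} → run C
t=28: ready={C,G} → run C
t=29: ready={C,G} → run C
t=30: ready={C,G} → run C
t=31: ready={G} → run G
t=32: ready={G} → run G
t=33: ready={G} → run G
t=34: ready={G} → run G
t=35: ready={G} → run G
t=36: (idle)
t=37: (idle)
t=38: (idle)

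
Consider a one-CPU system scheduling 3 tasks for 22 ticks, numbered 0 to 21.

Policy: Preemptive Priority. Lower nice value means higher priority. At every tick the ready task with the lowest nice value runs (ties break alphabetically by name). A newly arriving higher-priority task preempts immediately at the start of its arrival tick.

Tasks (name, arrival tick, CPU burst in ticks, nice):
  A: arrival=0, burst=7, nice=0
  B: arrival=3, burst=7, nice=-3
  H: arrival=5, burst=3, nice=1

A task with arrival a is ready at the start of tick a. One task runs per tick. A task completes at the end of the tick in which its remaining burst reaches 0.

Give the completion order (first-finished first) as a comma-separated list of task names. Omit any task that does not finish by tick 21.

t=0: ready={A} → run A
t=1: ready={A} → run A
t=2: ready={A} → run A
t=3: ready={A,B} → run B
t=4: ready={A,B} → run B
t=5: ready={A,B,H} → run B
t=6: ready={A,B,H} → run B
t=7: ready={A,B,H} → run B
t=8: ready={A,B,H} → run B
t=9: ready={A,B,H} → run B
t=10: ready={A,H} → run A
t=11: ready={A,H} → run A
t=12: ready={A,H} → run A
t=13: ready={A,H} → run A
t=14: ready={H} → run H
t=15: ready={H} → run H
t=16: ready={H} → run H
t=17: (idle)
t=18: (idle)
t=19: (idle)
t=20: (idle)
t=21: (idle)

completion order = B, A, H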